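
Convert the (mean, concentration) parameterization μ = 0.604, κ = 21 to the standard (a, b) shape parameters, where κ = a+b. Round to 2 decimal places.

a = 12.68, b = 8.32

a = μκ = 0.604×21 = 12.68 and b = (1−μ)κ = 0.396×21 = 8.32.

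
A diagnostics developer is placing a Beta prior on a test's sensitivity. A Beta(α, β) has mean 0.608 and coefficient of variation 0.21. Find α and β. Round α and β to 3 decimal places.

α = 8.281, β = 5.339

Var = (CV·μ)² = (0.21×0.608)² = 0.016302.
α+β = μ(1−μ)/Var − 1 = 0.238336/0.016302 − 1 = 13.6199.
Thus α = 0.608·13.6199 = 8.281 and β = 0.392·13.6199 = 5.339.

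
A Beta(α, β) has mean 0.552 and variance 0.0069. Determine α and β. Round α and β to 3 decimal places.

Let s = α+β. The Beta variance is μ(1−μ)/(s+1).
So s+1 = μ(1−μ)/σ² = (0.552×0.448)/0.0069 = 0.247296/0.0069 = 35.8400, giving s = 34.8400.
Then α = μs = 0.552×34.8400 = 19.232 and β = (1−μ)s = 0.448×34.8400 = 15.608.

α = 19.232, β = 15.608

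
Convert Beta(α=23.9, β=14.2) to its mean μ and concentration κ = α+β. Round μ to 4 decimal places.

μ = 0.6273, κ = 38.1

κ = α+β = 23.9+14.2 = 38.1; μ = α/κ = 23.9/38.1 = 0.6273.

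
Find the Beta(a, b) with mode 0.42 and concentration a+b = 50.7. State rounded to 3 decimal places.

Mode = (a−1)/(κ−2) with κ = a+b, so a−1 = 0.42·48.7 = 20.454.
a = 21.454; b = κ − a = 29.246.

a = 21.454, b = 29.246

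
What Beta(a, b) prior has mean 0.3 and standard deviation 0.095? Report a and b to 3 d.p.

a = 6.681, b = 15.588

σ² = 0.095² = 0.009025.
With s = a+b, Var = μ(1−μ)/(s+1), so s+1 = (0.3×0.7)/0.009025 = 23.2687 and s = 22.2687.
a = μs = 6.681, b = (1−μ)s = 15.588.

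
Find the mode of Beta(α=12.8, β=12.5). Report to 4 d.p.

The density x^(α−1)(1−x)^(β−1) is maximised at (α−1)/(α+β−2) = 11.8/23.3 = 0.5064.

0.5064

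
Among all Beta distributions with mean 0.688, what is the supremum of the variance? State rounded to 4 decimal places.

0.2147

Var = μ(1−μ)/(α+β+1), which approaches μ(1−μ) as α+β → 0.
So the supremum is μ(1−μ) = 0.688×0.312 = 0.2147.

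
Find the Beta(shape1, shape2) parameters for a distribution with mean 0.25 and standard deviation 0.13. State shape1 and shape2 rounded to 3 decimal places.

First σ² = 0.0169. Setting shape1 = μn, shape2 = (1−μ)n with n = shape1+shape2,
μ(1−μ)/(n+1) = 0.0169 ⇒ n+1 = 0.1875/0.0169 = 11.0947 ⇒ n = 10.0947.
Hence shape1 = 0.25×10.0947 = 2.524, shape2 = 0.75×10.0947 = 7.571.

shape1 = 2.524, shape2 = 7.571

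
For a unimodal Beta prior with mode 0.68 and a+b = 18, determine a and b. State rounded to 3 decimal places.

For a,b>1 the mode is (a−1)/(a+b−2), so a = mode·(κ−2)+1 = 0.68×16+1 = 11.880.
And b = (1−mode)·(κ−2)+1 = 0.32×16+1 = 6.120.

a = 11.880, b = 6.120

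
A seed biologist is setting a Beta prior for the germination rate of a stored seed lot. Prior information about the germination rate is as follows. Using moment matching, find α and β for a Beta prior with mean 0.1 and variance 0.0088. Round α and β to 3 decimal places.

α = 0.923, β = 8.305

Write ν = α+β; then α = μν and Var = μ(1−μ)/(ν+1).
ν = μ(1−μ)/Var − 1 = 0.09/0.0088 − 1 = 9.2273.
α = 0.1·9.2273 = 0.923, β = 0.9·9.2273 = 8.305.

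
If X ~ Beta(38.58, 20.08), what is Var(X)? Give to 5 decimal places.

α+β = 58.66 and αβ = 774.6864, so Var = αβ/[(α+β)²(α+β+1)] = 774.6864/205289.797496 = 0.00377.

0.00377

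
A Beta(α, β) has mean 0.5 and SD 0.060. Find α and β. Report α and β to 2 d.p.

α = 34.22, β = 34.22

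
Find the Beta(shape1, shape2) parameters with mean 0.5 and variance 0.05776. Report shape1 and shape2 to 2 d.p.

Write ν = shape1+shape2; then shape1 = μν and Var = μ(1−μ)/(ν+1).
ν = μ(1−μ)/Var − 1 = 0.25/0.05776 − 1 = 3.3283.
shape1 = 0.5·3.3283 = 1.66, shape2 = 0.5·3.3283 = 1.66.

shape1 = 1.66, shape2 = 1.66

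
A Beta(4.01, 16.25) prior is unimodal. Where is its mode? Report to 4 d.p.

0.1648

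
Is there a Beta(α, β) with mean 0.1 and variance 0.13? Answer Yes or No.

A Beta with mean μ has variance μ(1−μ)/(α+β+1) < μ(1−μ).
Here μ(1−μ) = 0.1×0.9 = 0.09, and 0.13 ≥ 0.09.

No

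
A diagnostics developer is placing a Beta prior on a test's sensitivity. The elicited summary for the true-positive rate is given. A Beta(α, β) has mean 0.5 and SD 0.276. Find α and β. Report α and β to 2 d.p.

α = 1.14, β = 1.14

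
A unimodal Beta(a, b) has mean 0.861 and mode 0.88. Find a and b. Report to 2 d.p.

a = 34.44, b = 5.56

With s = a+b: μ = a/s and mode = (a−1)/(s−2). Eliminating a = μs,
μs − 1 = m(s−2) ⇒ s(μ−m) = 1−2m ⇒ s = -0.76/-0.019 = 40.0000.
So a = μs = 34.44, b = (1−μ)s = 5.56.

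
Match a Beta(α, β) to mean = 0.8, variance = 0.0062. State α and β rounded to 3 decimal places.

Let s = α+β. The Beta variance is μ(1−μ)/(s+1).
So s+1 = μ(1−μ)/σ² = (0.8×0.2)/0.0062 = 0.16/0.0062 = 25.8065, giving s = 24.8065.
Then α = μs = 0.8×24.8065 = 19.845 and β = (1−μ)s = 0.2×24.8065 = 4.961.

α = 19.845, β = 4.961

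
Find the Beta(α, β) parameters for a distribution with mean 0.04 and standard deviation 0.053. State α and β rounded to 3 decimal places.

Variance = 0.053² = 0.002809. The moment-matching identity α+β = μ(1−μ)/Var − 1 gives
α+β = 0.0384/0.002809 − 1 = 12.6703, so α = μ·12.6703 = 0.507 and β = (1−μ)·12.6703 = 12.164.

α = 0.507, β = 12.164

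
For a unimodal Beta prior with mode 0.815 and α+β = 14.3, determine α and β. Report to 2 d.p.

Mode = (α−1)/(κ−2) with κ = α+β, so α−1 = 0.815·12.3 = 10.02.
α = 11.02; β = κ − α = 3.28.

α = 11.02, β = 3.28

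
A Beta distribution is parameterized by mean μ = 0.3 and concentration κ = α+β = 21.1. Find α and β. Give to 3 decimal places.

α = 6.330, β = 14.770

α = μκ = 0.3×21.1 = 6.330 and β = (1−μ)κ = 0.7×21.1 = 14.770.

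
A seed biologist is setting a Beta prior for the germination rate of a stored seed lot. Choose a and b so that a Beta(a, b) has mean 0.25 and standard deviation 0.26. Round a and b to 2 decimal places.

a = 0.44, b = 1.33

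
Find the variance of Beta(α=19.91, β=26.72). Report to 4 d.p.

0.0051

α+β = 46.63 and αβ = 531.9952, so Var = αβ/[(α+β)²(α+β+1)] = 531.9952/103564.619147 = 0.0051.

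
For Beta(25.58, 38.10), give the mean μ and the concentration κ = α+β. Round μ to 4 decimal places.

κ = α+β = 25.58+38.10 = 63.68; μ = α/κ = 25.58/63.68 = 0.4017.

μ = 0.4017, κ = 63.68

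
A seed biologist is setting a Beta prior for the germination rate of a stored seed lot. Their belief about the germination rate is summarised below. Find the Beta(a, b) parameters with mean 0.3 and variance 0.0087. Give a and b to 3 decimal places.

a = 6.941, b = 16.197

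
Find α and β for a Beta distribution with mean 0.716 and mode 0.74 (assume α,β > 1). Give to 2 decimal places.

Let s = α+β. Mean gives α = μs = 0.716s; mode gives (α−1)/(s−2) = 0.74.
Substituting: 0.716s − 1 = 0.74(s−2) = 0.74s − 1.48, so -0.024s = -0.48 and s = 20.0000.
Then α = 0.716×20.0000 = 14.32 and β = s−α = 5.68.

α = 14.32, β = 5.68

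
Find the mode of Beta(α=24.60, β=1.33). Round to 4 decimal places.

With α,β > 1, mode = (α−1)/(α+β−2) = 23.60/23.93 = 0.9862.

0.9862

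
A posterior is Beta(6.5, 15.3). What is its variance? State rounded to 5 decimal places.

0.00918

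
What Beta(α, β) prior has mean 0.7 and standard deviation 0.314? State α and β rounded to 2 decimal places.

α = 0.79, β = 0.34

σ² = 0.314² = 0.098596.
With s = α+β, Var = μ(1−μ)/(s+1), so s+1 = (0.7×0.3)/0.098596 = 2.1299 and s = 1.1299.
α = μs = 0.79, β = (1−μ)s = 0.34.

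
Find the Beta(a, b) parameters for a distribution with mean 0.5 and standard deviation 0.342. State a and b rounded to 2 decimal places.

First σ² = 0.116964. Setting a = μn, b = (1−μ)n with n = a+b,
μ(1−μ)/(n+1) = 0.116964 ⇒ n+1 = 0.25/0.116964 = 2.1374 ⇒ n = 1.1374.
Hence a = 0.5×1.1374 = 0.57, b = 0.5×1.1374 = 0.57.

a = 0.57, b = 0.57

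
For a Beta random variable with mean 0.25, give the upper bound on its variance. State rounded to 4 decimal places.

0.1875

For fixed mean μ the Beta variance is μ(1−μ)/(α+β+1), increasing as α+β decreases.
Its least upper bound (not attained) is μ(1−μ) = 0.25·0.75 = 0.1875.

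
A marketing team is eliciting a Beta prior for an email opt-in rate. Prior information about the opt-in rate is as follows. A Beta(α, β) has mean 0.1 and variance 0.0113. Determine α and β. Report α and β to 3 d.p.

α = 0.696, β = 6.268

Write ν = α+β; then α = μν and Var = μ(1−μ)/(ν+1).
ν = μ(1−μ)/Var − 1 = 0.09/0.0113 − 1 = 6.9646.
α = 0.1·6.9646 = 0.696, β = 0.9·6.9646 = 6.268.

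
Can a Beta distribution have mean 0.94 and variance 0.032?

The Beta variance bound is σ² < μ(1−μ).
Here μ(1−μ) = 0.94×0.06 = 0.0564, and 0.032 < 0.0564.

Yes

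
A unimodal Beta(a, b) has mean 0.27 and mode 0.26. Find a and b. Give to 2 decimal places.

a = 12.96, b = 35.04

Let s = a+b. Mean gives a = μs = 0.27s; mode gives (a−1)/(s−2) = 0.26.
Substituting: 0.27s − 1 = 0.26(s−2) = 0.26s − 0.52, so 0.01s = 0.48 and s = 48.0000.
Then a = 0.27×48.0000 = 12.96 and b = s−a = 35.04.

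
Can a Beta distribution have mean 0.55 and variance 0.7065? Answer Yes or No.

No

A Beta with mean μ has variance μ(1−μ)/(α+β+1) < μ(1−μ).
Here μ(1−μ) = 0.55×0.45 = 0.2475, and 0.7065 ≥ 0.2475.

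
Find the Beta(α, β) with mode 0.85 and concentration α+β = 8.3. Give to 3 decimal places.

α = 6.355, β = 1.945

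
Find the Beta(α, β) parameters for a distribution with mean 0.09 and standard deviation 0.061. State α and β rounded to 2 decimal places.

α = 1.89, β = 19.12

σ² = 0.061² = 0.003721.
With s = α+β, Var = μ(1−μ)/(s+1), so s+1 = (0.09×0.91)/0.003721 = 22.0102 and s = 21.0102.
α = μs = 1.89, β = (1−μ)s = 19.12.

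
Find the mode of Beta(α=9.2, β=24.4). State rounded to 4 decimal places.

0.2595

With α,β > 1, mode = (α−1)/(α+β−2) = 8.2/31.6 = 0.2595.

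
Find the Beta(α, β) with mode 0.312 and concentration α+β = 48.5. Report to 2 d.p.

α = 15.51, β = 32.99

For α,β>1 the mode is (α−1)/(α+β−2), so α = mode·(κ−2)+1 = 0.312×46.5+1 = 15.51.
And β = (1−mode)·(κ−2)+1 = 0.688×46.5+1 = 32.99.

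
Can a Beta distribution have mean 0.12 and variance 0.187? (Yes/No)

No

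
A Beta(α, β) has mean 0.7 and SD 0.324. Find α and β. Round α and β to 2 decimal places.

α = 0.70, β = 0.30

σ² = 0.324² = 0.104976.
With s = α+β, Var = μ(1−μ)/(s+1), so s+1 = (0.7×0.3)/0.104976 = 2.0005 and s = 1.0005.
α = μs = 0.70, β = (1−μ)s = 0.30.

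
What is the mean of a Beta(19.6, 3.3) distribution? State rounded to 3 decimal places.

E[X] = α/(α+β) = 19.6/22.9 = 0.856.

0.856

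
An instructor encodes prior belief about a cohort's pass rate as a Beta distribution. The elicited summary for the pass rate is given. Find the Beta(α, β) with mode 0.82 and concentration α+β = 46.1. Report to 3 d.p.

α = 37.162, β = 8.938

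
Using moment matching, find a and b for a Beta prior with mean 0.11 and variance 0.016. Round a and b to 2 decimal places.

a = 0.56, b = 4.56

Let s = a+b. The Beta variance is μ(1−μ)/(s+1).
So s+1 = μ(1−μ)/σ² = (0.11×0.89)/0.016 = 0.0979/0.016 = 6.1188, giving s = 5.1188.
Then a = μs = 0.11×5.1188 = 0.56 and b = (1−μ)s = 0.89×5.1188 = 4.56.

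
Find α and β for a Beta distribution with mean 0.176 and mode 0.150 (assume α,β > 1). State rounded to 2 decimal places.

α = 4.74, β = 22.18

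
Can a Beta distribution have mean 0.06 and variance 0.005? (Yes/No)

Yes

The Beta variance bound is σ² < μ(1−μ).
Here μ(1−μ) = 0.06×0.94 = 0.0564, and 0.005 < 0.0564.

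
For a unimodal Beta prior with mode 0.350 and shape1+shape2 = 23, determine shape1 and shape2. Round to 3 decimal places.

Mode = (shape1−1)/(κ−2) with κ = shape1+shape2, so shape1−1 = 0.350·21 = 7.350.
shape1 = 8.350; shape2 = κ − shape1 = 14.650.

shape1 = 8.350, shape2 = 14.650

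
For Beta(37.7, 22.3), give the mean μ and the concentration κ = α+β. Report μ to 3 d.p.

κ = α+β = 37.7+22.3 = 60.0; μ = α/κ = 37.7/60.0 = 0.628.

μ = 0.628, κ = 60.0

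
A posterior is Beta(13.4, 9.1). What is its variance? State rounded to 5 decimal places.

α+β = 22.5 and αβ = 121.94, so Var = αβ/[(α+β)²(α+β+1)] = 121.94/11896.875 = 0.01025.

0.01025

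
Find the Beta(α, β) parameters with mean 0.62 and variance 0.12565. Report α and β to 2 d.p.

α = 0.54, β = 0.33

Write ν = α+β; then α = μν and Var = μ(1−μ)/(ν+1).
ν = μ(1−μ)/Var − 1 = 0.2356/0.12565 − 1 = 0.8750.
α = 0.62·0.8750 = 0.54, β = 0.38·0.8750 = 0.33.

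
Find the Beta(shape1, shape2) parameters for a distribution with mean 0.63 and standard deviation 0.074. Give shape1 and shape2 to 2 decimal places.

First σ² = 0.005476. Setting shape1 = μn, shape2 = (1−μ)n with n = shape1+shape2,
μ(1−μ)/(n+1) = 0.005476 ⇒ n+1 = 0.2331/0.005476 = 42.5676 ⇒ n = 41.5676.
Hence shape1 = 0.63×41.5676 = 26.19, shape2 = 0.37×41.5676 = 15.38.

shape1 = 26.19, shape2 = 15.38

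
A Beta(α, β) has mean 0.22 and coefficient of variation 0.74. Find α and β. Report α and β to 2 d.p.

α = 1.20, β = 4.27

Var = (CV·μ)² = (0.74×0.22)² = 0.026504.
α+β = μ(1−μ)/Var − 1 = 0.1716/0.026504 − 1 = 5.4745.
Thus α = 0.22·5.4745 = 1.20 and β = 0.78·5.4745 = 4.27.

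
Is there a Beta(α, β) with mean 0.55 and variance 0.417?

No

For any Beta, Var(X) < E[X]·(1−E[X]).
Here μ(1−μ) = 0.55×0.45 = 0.2475, and 0.417 ≥ 0.2475.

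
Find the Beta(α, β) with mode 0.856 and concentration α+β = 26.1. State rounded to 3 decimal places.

Mode = (α−1)/(κ−2) with κ = α+β, so α−1 = 0.856·24.1 = 20.630.
α = 21.630; β = κ − α = 4.470.

α = 21.630, β = 4.470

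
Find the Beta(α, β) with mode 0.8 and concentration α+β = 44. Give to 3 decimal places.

α = 34.600, β = 9.400

Since the density peak of Beta(α,β) is at (α−1)/(α+β−2),
α = 1 + 0.8(44−2) = 34.600 and β = 44 − 34.600 = 9.400.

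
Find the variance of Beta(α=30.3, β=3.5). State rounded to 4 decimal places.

0.0027

μ = 30.3/33.8 = 0.896450; Var = μ(1−μ)/(α+β+1) = 0.0928276/34.8 = 0.0027.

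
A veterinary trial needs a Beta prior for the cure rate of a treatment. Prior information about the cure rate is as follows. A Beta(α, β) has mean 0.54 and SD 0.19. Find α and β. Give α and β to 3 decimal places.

α = 3.176, β = 2.705

σ² = 0.19² = 0.0361.
With s = α+β, Var = μ(1−μ)/(s+1), so s+1 = (0.54×0.46)/0.0361 = 6.8809 and s = 5.8809.
α = μs = 3.176, β = (1−μ)s = 2.705.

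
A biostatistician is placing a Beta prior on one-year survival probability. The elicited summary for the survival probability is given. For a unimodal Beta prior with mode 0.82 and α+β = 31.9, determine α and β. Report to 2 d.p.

Since the density peak of Beta(α,β) is at (α−1)/(α+β−2),
α = 1 + 0.82(31.9−2) = 25.52 and β = 31.9 − 25.52 = 6.38.

α = 25.52, β = 6.38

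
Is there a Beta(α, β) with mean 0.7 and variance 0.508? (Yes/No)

No

For any Beta, Var(X) < E[X]·(1−E[X]).
Here μ(1−μ) = 0.7×0.3 = 0.21, and 0.508 ≥ 0.21.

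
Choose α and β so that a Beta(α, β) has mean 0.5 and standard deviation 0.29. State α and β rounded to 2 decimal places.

α = 0.99, β = 0.99

Variance = 0.29² = 0.0841. The moment-matching identity α+β = μ(1−μ)/Var − 1 gives
α+β = 0.25/0.0841 − 1 = 1.9727, so α = μ·1.9727 = 0.99 and β = (1−μ)·1.9727 = 0.99.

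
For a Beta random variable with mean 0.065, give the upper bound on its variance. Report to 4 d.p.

Var = μ(1−μ)/(α+β+1), which approaches μ(1−μ) as α+β → 0.
So the supremum is μ(1−μ) = 0.065×0.935 = 0.0608.

0.0608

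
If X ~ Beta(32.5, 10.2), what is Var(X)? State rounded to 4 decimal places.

0.0042

μ = 32.5/42.7 = 0.761124; Var = μ(1−μ)/(α+β+1) = 0.1818142/43.7 = 0.0042.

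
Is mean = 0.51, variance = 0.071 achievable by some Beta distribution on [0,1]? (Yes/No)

Yes

For any Beta, Var(X) < E[X]·(1−E[X]).
Here μ(1−μ) = 0.51×0.49 = 0.2499, and 0.071 < 0.2499.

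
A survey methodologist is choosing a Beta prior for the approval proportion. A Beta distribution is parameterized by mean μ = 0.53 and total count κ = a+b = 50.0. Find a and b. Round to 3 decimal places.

Split κ in proportion μ : (1−μ): a = 0.53·50.0 = 26.500, b = 50.0 − 26.500 = 23.500.

a = 26.500, b = 23.500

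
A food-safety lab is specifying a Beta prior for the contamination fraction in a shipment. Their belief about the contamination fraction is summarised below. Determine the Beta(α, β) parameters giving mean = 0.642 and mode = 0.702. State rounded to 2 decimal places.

Let s = α+β. Mean gives α = μs = 0.642s; mode gives (α−1)/(s−2) = 0.702.
Substituting: 0.642s − 1 = 0.702(s−2) = 0.702s − 1.404, so -0.060s = -0.404 and s = 6.7333.
Then α = 0.642×6.7333 = 4.32 and β = s−α = 2.41.

α = 4.32, β = 2.41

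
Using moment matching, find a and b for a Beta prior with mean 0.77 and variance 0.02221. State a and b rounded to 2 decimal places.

Let s = a+b. The Beta variance is μ(1−μ)/(s+1).
So s+1 = μ(1−μ)/σ² = (0.77×0.23)/0.02221 = 0.1771/0.02221 = 7.9739, giving s = 6.9739.
Then a = μs = 0.77×6.9739 = 5.37 and b = (1−μ)s = 0.23×6.9739 = 1.60.

a = 5.37, b = 1.60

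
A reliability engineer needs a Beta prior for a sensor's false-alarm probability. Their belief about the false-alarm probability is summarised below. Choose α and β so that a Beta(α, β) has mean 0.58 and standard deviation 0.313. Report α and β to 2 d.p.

σ² = 0.313² = 0.097969.
With s = α+β, Var = μ(1−μ)/(s+1), so s+1 = (0.58×0.42)/0.097969 = 2.4865 and s = 1.4865.
α = μs = 0.86, β = (1−μ)s = 0.62.

α = 0.86, β = 0.62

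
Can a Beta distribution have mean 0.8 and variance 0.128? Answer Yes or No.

A Beta with mean μ has variance μ(1−μ)/(α+β+1) < μ(1−μ).
Here μ(1−μ) = 0.8×0.2 = 0.16, and 0.128 < 0.16.

Yes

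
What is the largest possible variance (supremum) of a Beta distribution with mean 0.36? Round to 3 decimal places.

0.230

For fixed mean μ the Beta variance is μ(1−μ)/(α+β+1), increasing as α+β decreases.
Its least upper bound (not attained) is μ(1−μ) = 0.36·0.64 = 0.230.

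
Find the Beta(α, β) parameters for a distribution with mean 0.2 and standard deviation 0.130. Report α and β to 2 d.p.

Variance = 0.130² = 0.016900. The moment-matching identity α+β = μ(1−μ)/Var − 1 gives
α+β = 0.16/0.016900 − 1 = 8.4675, so α = μ·8.4675 = 1.69 and β = (1−μ)·8.4675 = 6.77.

α = 1.69, β = 6.77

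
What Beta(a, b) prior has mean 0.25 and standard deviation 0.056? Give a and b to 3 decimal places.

a = 14.697, b = 44.092

First σ² = 0.003136. Setting a = μn, b = (1−μ)n with n = a+b,
μ(1−μ)/(n+1) = 0.003136 ⇒ n+1 = 0.1875/0.003136 = 59.7895 ⇒ n = 58.7895.
Hence a = 0.25×58.7895 = 14.697, b = 0.75×58.7895 = 44.092.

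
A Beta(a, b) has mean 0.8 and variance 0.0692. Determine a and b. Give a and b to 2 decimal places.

a = 1.05, b = 0.26

By moment matching, a+b = μ(1−μ)/σ² − 1 = (0.8·0.2)/0.0692 − 1 = 2.3121 − 1 = 1.3121.
Since a/(a+b) = μ, a = 0.8·1.3121 = 1.05 and b = 0.2·1.3121 = 0.26.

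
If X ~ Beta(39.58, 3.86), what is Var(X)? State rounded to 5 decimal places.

0.00182

μ = 39.58/43.44 = 0.911142; Var = μ(1−μ)/(α+β+1) = 0.0809624/44.44 = 0.00182.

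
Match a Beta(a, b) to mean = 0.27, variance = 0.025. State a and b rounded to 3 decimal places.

a = 1.859, b = 5.025

By moment matching, a+b = μ(1−μ)/σ² − 1 = (0.27·0.73)/0.025 − 1 = 7.8840 − 1 = 6.8840.
Since a/(a+b) = μ, a = 0.27·6.8840 = 1.859 and b = 0.73·6.8840 = 5.025.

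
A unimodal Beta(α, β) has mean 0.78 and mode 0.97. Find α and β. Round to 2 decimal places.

α = 3.86, β = 1.09

Let s = α+β. Mean gives α = μs = 0.78s; mode gives (α−1)/(s−2) = 0.97.
Substituting: 0.78s − 1 = 0.97(s−2) = 0.97s − 1.94, so -0.19s = -0.94 and s = 4.9474.
Then α = 0.78×4.9474 = 3.86 and β = s−α = 1.09.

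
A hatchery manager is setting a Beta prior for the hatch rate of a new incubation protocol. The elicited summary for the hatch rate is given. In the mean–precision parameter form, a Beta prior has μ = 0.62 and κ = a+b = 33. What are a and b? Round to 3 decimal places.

a = 20.460, b = 12.540

Split κ in proportion μ : (1−μ): a = 0.62·33 = 20.460, b = 33 − 20.460 = 12.540.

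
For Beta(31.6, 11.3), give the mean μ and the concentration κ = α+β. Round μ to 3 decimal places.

μ = 0.737, κ = 42.9

κ = α+β = 31.6+11.3 = 42.9; μ = α/κ = 31.6/42.9 = 0.737.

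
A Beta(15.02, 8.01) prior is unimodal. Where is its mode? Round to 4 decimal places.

0.6667

With α,β > 1, mode = (α−1)/(α+β−2) = 14.02/21.03 = 0.6667.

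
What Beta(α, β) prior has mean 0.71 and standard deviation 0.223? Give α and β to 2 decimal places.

Variance = 0.223² = 0.049729. The moment-matching identity α+β = μ(1−μ)/Var − 1 gives
α+β = 0.2059/0.049729 − 1 = 3.1404, so α = μ·3.1404 = 2.23 and β = (1−μ)·3.1404 = 0.91.

α = 2.23, β = 0.91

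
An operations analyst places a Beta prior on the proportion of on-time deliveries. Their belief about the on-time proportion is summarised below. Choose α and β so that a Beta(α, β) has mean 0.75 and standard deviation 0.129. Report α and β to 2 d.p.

First σ² = 0.016641. Setting α = μn, β = (1−μ)n with n = α+β,
μ(1−μ)/(n+1) = 0.016641 ⇒ n+1 = 0.1875/0.016641 = 11.2674 ⇒ n = 10.2674.
Hence α = 0.75×10.2674 = 7.70, β = 0.25×10.2674 = 2.57.

α = 7.70, β = 2.57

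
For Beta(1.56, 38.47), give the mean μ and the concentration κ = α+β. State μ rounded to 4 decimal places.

κ = α+β = 1.56+38.47 = 40.03; μ = α/κ = 1.56/40.03 = 0.0390.

μ = 0.0390, κ = 40.03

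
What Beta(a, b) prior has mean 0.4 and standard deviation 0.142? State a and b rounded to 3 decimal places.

a = 4.361, b = 6.541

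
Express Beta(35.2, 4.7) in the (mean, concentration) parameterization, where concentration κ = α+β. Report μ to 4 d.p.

μ = 0.8822, κ = 39.9

κ = α+β = 35.2+4.7 = 39.9; μ = α/κ = 35.2/39.9 = 0.8822.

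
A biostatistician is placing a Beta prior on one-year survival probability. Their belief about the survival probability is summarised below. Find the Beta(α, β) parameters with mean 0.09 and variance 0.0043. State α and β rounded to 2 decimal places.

α = 1.62, β = 16.42

Write ν = α+β; then α = μν and Var = μ(1−μ)/(ν+1).
ν = μ(1−μ)/Var − 1 = 0.0819/0.0043 − 1 = 18.0465.
α = 0.09·18.0465 = 1.62, β = 0.91·18.0465 = 16.42.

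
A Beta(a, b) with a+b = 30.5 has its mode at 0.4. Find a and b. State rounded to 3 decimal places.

a = 12.400, b = 18.100

For a,b>1 the mode is (a−1)/(a+b−2), so a = mode·(κ−2)+1 = 0.4×28.5+1 = 12.400.
And b = (1−mode)·(κ−2)+1 = 0.6×28.5+1 = 18.100.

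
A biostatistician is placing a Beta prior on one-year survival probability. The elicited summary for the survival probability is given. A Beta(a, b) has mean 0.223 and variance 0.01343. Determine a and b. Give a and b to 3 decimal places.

Let s = a+b. The Beta variance is μ(1−μ)/(s+1).
So s+1 = μ(1−μ)/σ² = (0.223×0.777)/0.01343 = 0.173271/0.01343 = 12.9018, giving s = 11.9018.
Then a = μs = 0.223×11.9018 = 2.654 and b = (1−μ)s = 0.777×11.9018 = 9.248.

a = 2.654, b = 9.248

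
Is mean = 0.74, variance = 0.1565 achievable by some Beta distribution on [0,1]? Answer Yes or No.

For any Beta, Var(X) < E[X]·(1−E[X]).
Here μ(1−μ) = 0.74×0.26 = 0.1924, and 0.1565 < 0.1924.

Yes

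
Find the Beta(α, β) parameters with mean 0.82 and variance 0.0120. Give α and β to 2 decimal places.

α = 9.27, β = 2.03

Let s = α+β. The Beta variance is μ(1−μ)/(s+1).
So s+1 = μ(1−μ)/σ² = (0.82×0.18)/0.0120 = 0.1476/0.0120 = 12.3000, giving s = 11.3000.
Then α = μs = 0.82×11.3000 = 9.27 and β = (1−μ)s = 0.18×11.3000 = 2.03.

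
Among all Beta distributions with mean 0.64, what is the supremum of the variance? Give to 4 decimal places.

Var = μ(1−μ)/(α+β+1), which approaches μ(1−μ) as α+β → 0.
So the supremum is μ(1−μ) = 0.64×0.36 = 0.2304.

0.2304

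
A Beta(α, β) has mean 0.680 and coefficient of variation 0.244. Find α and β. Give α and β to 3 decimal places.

α = 4.695, β = 2.209

σ = CV·μ = 0.244×0.680 = 0.16592, so σ² = 0.027529.
s+1 = μ(1−μ)/σ² = 0.217600/0.027529 = 7.9043, so s = α+β = 6.9043.
α = μs = 4.695, β = (1−μ)s = 2.209.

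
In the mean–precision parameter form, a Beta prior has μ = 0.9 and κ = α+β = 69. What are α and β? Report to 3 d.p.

α = μκ = 0.9×69 = 62.100 and β = (1−μ)κ = 0.1×69 = 6.900.

α = 62.100, β = 6.900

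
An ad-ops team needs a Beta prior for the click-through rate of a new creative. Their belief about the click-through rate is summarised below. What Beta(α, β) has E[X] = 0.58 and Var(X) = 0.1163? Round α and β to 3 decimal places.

α = 0.635, β = 0.460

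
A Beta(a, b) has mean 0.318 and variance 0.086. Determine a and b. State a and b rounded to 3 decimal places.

a = 0.484, b = 1.038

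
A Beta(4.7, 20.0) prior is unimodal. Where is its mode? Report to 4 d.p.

The density x^(α−1)(1−x)^(β−1) is maximised at (α−1)/(α+β−2) = 3.7/22.7 = 0.1630.

0.1630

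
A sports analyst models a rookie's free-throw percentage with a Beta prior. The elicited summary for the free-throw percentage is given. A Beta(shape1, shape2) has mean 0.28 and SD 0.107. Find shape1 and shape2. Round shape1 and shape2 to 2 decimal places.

shape1 = 4.65, shape2 = 11.96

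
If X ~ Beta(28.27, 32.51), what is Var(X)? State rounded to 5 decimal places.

α+β = 60.78 and αβ = 919.0577, so Var = αβ/[(α+β)²(α+β+1)] = 919.0577/228228.194952 = 0.00403.

0.00403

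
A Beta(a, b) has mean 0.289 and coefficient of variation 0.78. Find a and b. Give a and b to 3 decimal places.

Var = (CV·μ)² = (0.78×0.289)² = 0.050814.
a+b = μ(1−μ)/Var − 1 = 0.205479/0.050814 − 1 = 3.0437.
Thus a = 0.289·3.0437 = 0.880 and b = 0.711·3.0437 = 2.164.

a = 0.880, b = 2.164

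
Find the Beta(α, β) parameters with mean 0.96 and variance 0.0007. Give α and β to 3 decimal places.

α = 51.703, β = 2.154

Write ν = α+β; then α = μν and Var = μ(1−μ)/(ν+1).
ν = μ(1−μ)/Var − 1 = 0.0384/0.0007 − 1 = 53.8571.
α = 0.96·53.8571 = 51.703, β = 0.04·53.8571 = 2.154.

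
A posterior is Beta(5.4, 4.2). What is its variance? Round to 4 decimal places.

μ = 5.4/9.6 = 0.562500; Var = μ(1−μ)/(α+β+1) = 0.2460938/10.6 = 0.0232.

0.0232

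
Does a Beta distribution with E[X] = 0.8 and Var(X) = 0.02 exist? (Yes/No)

Yes

The Beta variance bound is σ² < μ(1−μ).
Here μ(1−μ) = 0.8×0.2 = 0.16, and 0.02 < 0.16.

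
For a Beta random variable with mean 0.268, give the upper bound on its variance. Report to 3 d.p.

For fixed mean μ the Beta variance is μ(1−μ)/(α+β+1), increasing as α+β decreases.
Its least upper bound (not attained) is μ(1−μ) = 0.268·0.732 = 0.196.

0.196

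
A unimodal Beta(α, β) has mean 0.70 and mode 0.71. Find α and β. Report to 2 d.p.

α = 29.40, β = 12.60

Let s = α+β. Mean gives α = μs = 0.70s; mode gives (α−1)/(s−2) = 0.71.
Substituting: 0.70s − 1 = 0.71(s−2) = 0.71s − 1.42, so -0.01s = -0.42 and s = 42.0000.
Then α = 0.70×42.0000 = 29.40 and β = s−α = 12.60.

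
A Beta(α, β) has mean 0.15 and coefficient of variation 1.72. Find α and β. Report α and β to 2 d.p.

σ = CV·μ = 1.72×0.15 = 0.25800, so σ² = 0.066564.
s+1 = μ(1−μ)/σ² = 0.1275/0.066564 = 1.9154, so s = α+β = 0.9154.
α = μs = 0.14, β = (1−μ)s = 0.78.

α = 0.14, β = 0.78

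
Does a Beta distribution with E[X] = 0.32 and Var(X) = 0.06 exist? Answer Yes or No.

Yes

The Beta variance bound is σ² < μ(1−μ).
Here μ(1−μ) = 0.32×0.68 = 0.2176, and 0.06 < 0.2176.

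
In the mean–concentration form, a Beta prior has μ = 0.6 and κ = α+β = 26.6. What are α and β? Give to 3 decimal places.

Split κ in proportion μ : (1−μ): α = 0.6·26.6 = 15.960, β = 26.6 − 15.960 = 10.640.

α = 15.960, β = 10.640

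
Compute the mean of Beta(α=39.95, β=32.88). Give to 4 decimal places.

E[X] = α/(α+β) = 39.95/72.83 = 0.5485.

0.5485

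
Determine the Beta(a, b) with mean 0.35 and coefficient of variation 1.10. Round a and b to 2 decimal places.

a = 0.19, b = 0.35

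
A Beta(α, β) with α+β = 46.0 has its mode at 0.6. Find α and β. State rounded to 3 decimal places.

α = 27.400, β = 18.600

Mode = (α−1)/(κ−2) with κ = α+β, so α−1 = 0.6·44.0 = 26.400.
α = 27.400; β = κ − α = 18.600.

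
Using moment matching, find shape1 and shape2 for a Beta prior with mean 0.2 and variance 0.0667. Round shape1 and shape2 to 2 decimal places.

Let s = shape1+shape2. The Beta variance is μ(1−μ)/(s+1).
So s+1 = μ(1−μ)/σ² = (0.2×0.8)/0.0667 = 0.16/0.0667 = 2.3988, giving s = 1.3988.
Then shape1 = μs = 0.2×1.3988 = 0.28 and shape2 = (1−μ)s = 0.8×1.3988 = 1.12.

shape1 = 0.28, shape2 = 1.12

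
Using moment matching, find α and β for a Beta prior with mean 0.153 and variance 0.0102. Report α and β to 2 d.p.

α = 1.79, β = 9.91

By moment matching, α+β = μ(1−μ)/σ² − 1 = (0.153·0.847)/0.0102 − 1 = 12.7050 − 1 = 11.7050.
Since α/(α+β) = μ, α = 0.153·11.7050 = 1.79 and β = 0.847·11.7050 = 9.91.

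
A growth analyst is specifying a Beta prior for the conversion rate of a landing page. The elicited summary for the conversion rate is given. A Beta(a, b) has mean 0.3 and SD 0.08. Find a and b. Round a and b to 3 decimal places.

Variance = 0.08² = 0.0064. The moment-matching identity a+b = μ(1−μ)/Var − 1 gives
a+b = 0.21/0.0064 − 1 = 31.8125, so a = μ·31.8125 = 9.544 and b = (1−μ)·31.8125 = 22.269.

a = 9.544, b = 22.269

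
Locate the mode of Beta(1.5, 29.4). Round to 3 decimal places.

With α,β > 1, mode = (α−1)/(α+β−2) = 0.5/28.9 = 0.017.

0.017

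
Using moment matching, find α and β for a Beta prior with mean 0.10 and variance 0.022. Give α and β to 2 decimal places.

Write ν = α+β; then α = μν and Var = μ(1−μ)/(ν+1).
ν = μ(1−μ)/Var − 1 = 0.0900/0.022 − 1 = 3.0909.
α = 0.10·3.0909 = 0.31, β = 0.90·3.0909 = 2.78.

α = 0.31, β = 2.78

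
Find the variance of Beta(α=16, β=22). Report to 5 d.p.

Var = αβ/[(α+β)²(α+β+1)] = (16×22)/(38²×39) = 352/56316 = 0.00625.

0.00625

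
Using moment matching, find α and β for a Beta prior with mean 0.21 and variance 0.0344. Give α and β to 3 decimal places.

Let s = α+β. The Beta variance is μ(1−μ)/(s+1).
So s+1 = μ(1−μ)/σ² = (0.21×0.79)/0.0344 = 0.1659/0.0344 = 4.8227, giving s = 3.8227.
Then α = μs = 0.21×3.8227 = 0.803 and β = (1−μ)s = 0.79×3.8227 = 3.020.

α = 0.803, β = 3.020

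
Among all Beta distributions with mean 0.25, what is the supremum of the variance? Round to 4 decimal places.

0.1875

Var = μ(1−μ)/(α+β+1), which approaches μ(1−μ) as α+β → 0.
So the supremum is μ(1−μ) = 0.25×0.75 = 0.1875.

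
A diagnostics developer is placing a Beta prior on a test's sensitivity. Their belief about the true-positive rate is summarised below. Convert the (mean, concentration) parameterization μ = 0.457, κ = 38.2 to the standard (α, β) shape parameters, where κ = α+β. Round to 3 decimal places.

α = 17.457, β = 20.743

α = μκ = 0.457×38.2 = 17.457 and β = (1−μ)κ = 0.543×38.2 = 20.743.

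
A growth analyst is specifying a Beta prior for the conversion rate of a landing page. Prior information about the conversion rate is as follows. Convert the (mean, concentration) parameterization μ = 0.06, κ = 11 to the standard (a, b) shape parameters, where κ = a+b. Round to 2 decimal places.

a = 0.66, b = 10.34

a = μκ = 0.06×11 = 0.66 and b = (1−μ)κ = 0.94×11 = 10.34.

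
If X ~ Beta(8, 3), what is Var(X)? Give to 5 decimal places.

0.01653

α+β = 11 and αβ = 24, so Var = αβ/[(α+β)²(α+β+1)] = 24/1452 = 0.01653.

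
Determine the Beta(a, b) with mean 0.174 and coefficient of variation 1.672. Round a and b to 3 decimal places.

a = 0.121, b = 0.577

Var = (CV·μ)² = (1.672×0.174)² = 0.084639.
a+b = μ(1−μ)/Var − 1 = 0.143724/0.084639 − 1 = 0.6981.
Thus a = 0.174·0.6981 = 0.121 and b = 0.826·0.6981 = 0.577.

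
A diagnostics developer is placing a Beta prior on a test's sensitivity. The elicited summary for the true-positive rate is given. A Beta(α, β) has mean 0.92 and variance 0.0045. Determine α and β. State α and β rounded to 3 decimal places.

α = 14.127, β = 1.228

Let s = α+β. The Beta variance is μ(1−μ)/(s+1).
So s+1 = μ(1−μ)/σ² = (0.92×0.08)/0.0045 = 0.0736/0.0045 = 16.3556, giving s = 15.3556.
Then α = μs = 0.92×15.3556 = 14.127 and β = (1−μ)s = 0.08×15.3556 = 1.228.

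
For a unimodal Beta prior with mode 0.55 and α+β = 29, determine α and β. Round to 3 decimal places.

α = 15.850, β = 13.150

Mode = (α−1)/(κ−2) with κ = α+β, so α−1 = 0.55·27 = 14.850.
α = 15.850; β = κ − α = 13.150.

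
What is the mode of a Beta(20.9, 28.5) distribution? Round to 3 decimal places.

0.420

The density x^(α−1)(1−x)^(β−1) is maximised at (α−1)/(α+β−2) = 19.9/47.4 = 0.420.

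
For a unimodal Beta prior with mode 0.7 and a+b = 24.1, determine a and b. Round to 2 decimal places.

a = 16.47, b = 7.63

For a,b>1 the mode is (a−1)/(a+b−2), so a = mode·(κ−2)+1 = 0.7×22.1+1 = 16.47.
And b = (1−mode)·(κ−2)+1 = 0.3×22.1+1 = 7.63.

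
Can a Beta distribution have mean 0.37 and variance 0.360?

No

The Beta variance bound is σ² < μ(1−μ).
Here μ(1−μ) = 0.37×0.63 = 0.2331, and 0.360 ≥ 0.2331.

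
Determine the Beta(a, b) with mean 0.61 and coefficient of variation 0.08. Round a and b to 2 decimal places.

a = 60.33, b = 38.57

Var = (CV·μ)² = (0.08×0.61)² = 0.002381.
a+b = μ(1−μ)/Var − 1 = 0.2379/0.002381 − 1 = 98.8975.
Thus a = 0.61·98.8975 = 60.33 and b = 0.39·98.8975 = 38.57.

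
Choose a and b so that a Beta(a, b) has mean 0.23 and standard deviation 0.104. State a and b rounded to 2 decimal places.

First σ² = 0.010816. Setting a = μn, b = (1−μ)n with n = a+b,
μ(1−μ)/(n+1) = 0.010816 ⇒ n+1 = 0.1771/0.010816 = 16.3739 ⇒ n = 15.3739.
Hence a = 0.23×15.3739 = 3.54, b = 0.77×15.3739 = 11.84.

a = 3.54, b = 11.84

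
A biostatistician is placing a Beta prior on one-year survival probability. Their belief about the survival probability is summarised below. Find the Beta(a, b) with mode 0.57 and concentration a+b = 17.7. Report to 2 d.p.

a = 9.95, b = 7.75

For a,b>1 the mode is (a−1)/(a+b−2), so a = mode·(κ−2)+1 = 0.57×15.7+1 = 9.95.
And b = (1−mode)·(κ−2)+1 = 0.43×15.7+1 = 7.75.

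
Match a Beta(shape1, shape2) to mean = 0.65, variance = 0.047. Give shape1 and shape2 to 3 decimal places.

shape1 = 2.496, shape2 = 1.344

Let s = shape1+shape2. The Beta variance is μ(1−μ)/(s+1).
So s+1 = μ(1−μ)/σ² = (0.65×0.35)/0.047 = 0.2275/0.047 = 4.8404, giving s = 3.8404.
Then shape1 = μs = 0.65×3.8404 = 2.496 and shape2 = (1−μ)s = 0.35×3.8404 = 1.344.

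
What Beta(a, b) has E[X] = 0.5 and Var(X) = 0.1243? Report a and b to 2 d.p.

Let s = a+b. The Beta variance is μ(1−μ)/(s+1).
So s+1 = μ(1−μ)/σ² = (0.5×0.5)/0.1243 = 0.25/0.1243 = 2.0113, giving s = 1.0113.
Then a = μs = 0.5×1.0113 = 0.51 and b = (1−μ)s = 0.5×1.0113 = 0.51.

a = 0.51, b = 0.51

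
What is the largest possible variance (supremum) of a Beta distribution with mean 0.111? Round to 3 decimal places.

0.099

Var = μ(1−μ)/(α+β+1), which approaches μ(1−μ) as α+β → 0.
So the supremum is μ(1−μ) = 0.111×0.889 = 0.099.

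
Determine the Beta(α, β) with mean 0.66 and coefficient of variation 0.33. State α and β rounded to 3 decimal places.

α = 2.462, β = 1.268

Var = (CV·μ)² = (0.33×0.66)² = 0.047437.
α+β = μ(1−μ)/Var − 1 = 0.2244/0.047437 − 1 = 3.7305.
Thus α = 0.66·3.7305 = 2.462 and β = 0.34·3.7305 = 1.268.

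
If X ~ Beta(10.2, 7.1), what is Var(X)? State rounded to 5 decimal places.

μ = 10.2/17.3 = 0.589595; Var = μ(1−μ)/(α+β+1) = 0.2419727/18.3 = 0.01322.

0.01322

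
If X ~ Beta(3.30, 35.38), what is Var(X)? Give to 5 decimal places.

Var = αβ/[(α+β)²(α+β+1)] = (3.30×35.38)/(38.68²×39.68) = 116.7540/59366.930432 = 0.00197.

0.00197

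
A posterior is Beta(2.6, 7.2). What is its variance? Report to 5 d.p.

Var = αβ/[(α+β)²(α+β+1)] = (2.6×7.2)/(9.8²×10.8) = 18.72/1037.232 = 0.01805.

0.01805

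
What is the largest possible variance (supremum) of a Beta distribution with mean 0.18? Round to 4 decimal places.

0.1476

For fixed mean μ the Beta variance is μ(1−μ)/(α+β+1), increasing as α+β decreases.
Its least upper bound (not attained) is μ(1−μ) = 0.18·0.82 = 0.1476.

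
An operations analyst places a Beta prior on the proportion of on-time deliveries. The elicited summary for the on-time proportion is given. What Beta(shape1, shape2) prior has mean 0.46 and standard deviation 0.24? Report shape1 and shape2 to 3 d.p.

First σ² = 0.0576. Setting shape1 = μn, shape2 = (1−μ)n with n = shape1+shape2,
μ(1−μ)/(n+1) = 0.0576 ⇒ n+1 = 0.2484/0.0576 = 4.3125 ⇒ n = 3.3125.
Hence shape1 = 0.46×3.3125 = 1.524, shape2 = 0.54×3.3125 = 1.789.

shape1 = 1.524, shape2 = 1.789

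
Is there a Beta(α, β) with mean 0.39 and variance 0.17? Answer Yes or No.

Yes

A Beta with mean μ has variance μ(1−μ)/(α+β+1) < μ(1−μ).
Here μ(1−μ) = 0.39×0.61 = 0.2379, and 0.17 < 0.2379.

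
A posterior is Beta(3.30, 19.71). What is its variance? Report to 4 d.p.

0.0051

μ = 3.30/23.01 = 0.143416; Var = μ(1−μ)/(α+β+1) = 0.1228478/24.01 = 0.0051.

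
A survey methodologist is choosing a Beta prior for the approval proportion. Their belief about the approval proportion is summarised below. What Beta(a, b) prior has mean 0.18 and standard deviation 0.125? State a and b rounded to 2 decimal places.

a = 1.52, b = 6.93

σ² = 0.125² = 0.015625.
With s = a+b, Var = μ(1−μ)/(s+1), so s+1 = (0.18×0.82)/0.015625 = 9.4464 and s = 8.4464.
a = μs = 1.52, b = (1−μ)s = 6.93.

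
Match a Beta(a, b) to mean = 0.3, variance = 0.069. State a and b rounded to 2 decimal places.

By moment matching, a+b = μ(1−μ)/σ² − 1 = (0.3·0.7)/0.069 − 1 = 3.0435 − 1 = 2.0435.
Since a/(a+b) = μ, a = 0.3·2.0435 = 0.61 and b = 0.7·2.0435 = 1.43.

a = 0.61, b = 1.43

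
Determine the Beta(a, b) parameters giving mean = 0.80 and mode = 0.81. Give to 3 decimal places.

a = 49.600, b = 12.400

With s = a+b: μ = a/s and mode = (a−1)/(s−2). Eliminating a = μs,
μs − 1 = m(s−2) ⇒ s(μ−m) = 1−2m ⇒ s = -0.62/-0.01 = 62.0000.
So a = μs = 49.600, b = (1−μ)s = 12.400.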